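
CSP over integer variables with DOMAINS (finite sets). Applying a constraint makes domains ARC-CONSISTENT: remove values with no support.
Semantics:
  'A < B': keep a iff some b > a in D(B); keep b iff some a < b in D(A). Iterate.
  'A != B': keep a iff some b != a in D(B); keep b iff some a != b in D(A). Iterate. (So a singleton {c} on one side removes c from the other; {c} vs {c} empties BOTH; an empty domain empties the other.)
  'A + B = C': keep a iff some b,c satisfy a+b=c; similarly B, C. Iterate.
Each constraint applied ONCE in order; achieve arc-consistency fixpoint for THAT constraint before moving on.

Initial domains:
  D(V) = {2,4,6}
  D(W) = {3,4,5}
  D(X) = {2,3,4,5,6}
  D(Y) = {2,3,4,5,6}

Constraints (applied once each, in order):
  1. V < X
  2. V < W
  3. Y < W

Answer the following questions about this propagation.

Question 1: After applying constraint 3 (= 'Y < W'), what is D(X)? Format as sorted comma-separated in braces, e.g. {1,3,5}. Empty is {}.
Constraint 1 (V < X) on D(V)={2,4,6} D(X)={2,3,4,5,6}: V {2,4,6}->{2,4}; X {2,3,4,5,6}->{3,4,5,6}
Constraint 2 (V < W) on D(V)={2,4} D(W)={3,4,5}: no change
Constraint 3 (Y < W) on D(Y)={2,3,4,5,6} D(W)={3,4,5}: Y {2,3,4,5,6}->{2,3,4}
So after constraint 3: D(X) = {3,4,5,6}

Answer: {3,4,5,6}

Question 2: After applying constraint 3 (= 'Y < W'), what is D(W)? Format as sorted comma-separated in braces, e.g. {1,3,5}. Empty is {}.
Constraint 1 (V < X) on D(V)={2,4,6} D(X)={2,3,4,5,6}: V {2,4,6}->{2,4}; X {2,3,4,5,6}->{3,4,5,6}
Constraint 2 (V < W) on D(V)={2,4} D(W)={3,4,5}: no change
Constraint 3 (Y < W) on D(Y)={2,3,4,5,6} D(W)={3,4,5}: Y {2,3,4,5,6}->{2,3,4}
So after constraint 3: D(W) = {3,4,5}

Answer: {3,4,5}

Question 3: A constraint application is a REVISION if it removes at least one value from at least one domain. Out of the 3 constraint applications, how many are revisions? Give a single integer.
Answer: 2

Derivation:
Constraint 1 (V < X) on D(V)={2,4,6} D(X)={2,3,4,5,6}: V {2,4,6}->{2,4}; X {2,3,4,5,6}->{3,4,5,6} => REVISION
Constraint 2 (V < W) on D(V)={2,4} D(W)={3,4,5}: no change => not a revision
Constraint 3 (Y < W) on D(Y)={2,3,4,5,6} D(W)={3,4,5}: Y {2,3,4,5,6}->{2,3,4} => REVISION
Total revisions = 2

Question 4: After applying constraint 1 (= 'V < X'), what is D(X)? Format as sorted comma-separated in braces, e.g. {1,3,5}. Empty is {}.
Constraint 1 (V < X) on D(V)={2,4,6} D(X)={2,3,4,5,6}: V {2,4,6}->{2,4}; X {2,3,4,5,6}->{3,4,5,6}
So after constraint 1: D(X) = {3,4,5,6}

Answer: {3,4,5,6}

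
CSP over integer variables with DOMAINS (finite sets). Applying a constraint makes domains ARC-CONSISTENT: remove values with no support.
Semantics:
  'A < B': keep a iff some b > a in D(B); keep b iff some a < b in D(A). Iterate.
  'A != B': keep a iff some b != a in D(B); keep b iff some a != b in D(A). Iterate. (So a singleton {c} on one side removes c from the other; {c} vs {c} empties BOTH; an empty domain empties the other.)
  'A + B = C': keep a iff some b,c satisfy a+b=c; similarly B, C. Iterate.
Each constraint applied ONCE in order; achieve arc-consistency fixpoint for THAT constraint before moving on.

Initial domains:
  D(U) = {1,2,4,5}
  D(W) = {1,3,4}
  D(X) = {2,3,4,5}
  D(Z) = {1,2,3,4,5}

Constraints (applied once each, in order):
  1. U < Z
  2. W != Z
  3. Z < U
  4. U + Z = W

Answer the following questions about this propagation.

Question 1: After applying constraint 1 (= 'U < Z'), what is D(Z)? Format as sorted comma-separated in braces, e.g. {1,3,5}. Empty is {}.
Answer: {2,3,4,5}

Derivation:
Constraint 1 (U < Z) on D(U)={1,2,4,5} D(Z)={1,2,3,4,5}: U {1,2,4,5}->{1,2,4}; Z {1,2,3,4,5}->{2,3,4,5}
So after constraint 1: D(Z) = {2,3,4,5}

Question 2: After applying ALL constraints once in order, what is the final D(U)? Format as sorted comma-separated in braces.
Constraint 1 (U < Z) on D(U)={1,2,4,5} D(Z)={1,2,3,4,5}: U {1,2,4,5}->{1,2,4}; Z {1,2,3,4,5}->{2,3,4,5}
Constraint 2 (W != Z) on D(W)={1,3,4} D(Z)={2,3,4,5}: no change
Constraint 3 (Z < U) on D(Z)={2,3,4,5} D(U)={1,2,4}: Z {2,3,4,5}->{2,3}; U {1,2,4}->{4}
Constraint 4 (U + Z = W) on D(U)={4} D(Z)={2,3} D(W)={1,3,4}: U {4}->{}; Z {2,3}->{}; W {1,3,4}->{}
So after all 4 constraints: D(U) = {}

Answer: {}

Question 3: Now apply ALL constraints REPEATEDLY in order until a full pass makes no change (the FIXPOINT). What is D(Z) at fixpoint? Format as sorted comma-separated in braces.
pass 0 (initial): D(Z)={1,2,3,4,5}
pass 1: U {1,2,4,5}->{}; W {1,3,4}->{}; Z {1,2,3,4,5}->{}
pass 2: no change
Fixpoint after 2 passes: D(Z) = {}

Answer: {}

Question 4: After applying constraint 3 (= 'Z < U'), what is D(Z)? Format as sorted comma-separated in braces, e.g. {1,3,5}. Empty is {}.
Constraint 1 (U < Z) on D(U)={1,2,4,5} D(Z)={1,2,3,4,5}: U {1,2,4,5}->{1,2,4}; Z {1,2,3,4,5}->{2,3,4,5}
Constraint 2 (W != Z) on D(W)={1,3,4} D(Z)={2,3,4,5}: no change
Constraint 3 (Z < U) on D(Z)={2,3,4,5} D(U)={1,2,4}: Z {2,3,4,5}->{2,3}; U {1,2,4}->{4}
So after constraint 3: D(Z) = {2,3}

Answer: {2,3}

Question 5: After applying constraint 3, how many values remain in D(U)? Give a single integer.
Constraint 1 (U < Z) on D(U)={1,2,4,5} D(Z)={1,2,3,4,5}: U {1,2,4,5}->{1,2,4}; Z {1,2,3,4,5}->{2,3,4,5}
Constraint 2 (W != Z) on D(W)={1,3,4} D(Z)={2,3,4,5}: no change
Constraint 3 (Z < U) on D(Z)={2,3,4,5} D(U)={1,2,4}: Z {2,3,4,5}->{2,3}; U {1,2,4}->{4}
So after constraint 3: D(U)={4}, size = 1

Answer: 1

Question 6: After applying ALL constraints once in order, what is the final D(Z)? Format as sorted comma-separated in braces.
Answer: {}

Derivation:
Constraint 1 (U < Z) on D(U)={1,2,4,5} D(Z)={1,2,3,4,5}: U {1,2,4,5}->{1,2,4}; Z {1,2,3,4,5}->{2,3,4,5}
Constraint 2 (W != Z) on D(W)={1,3,4} D(Z)={2,3,4,5}: no change
Constraint 3 (Z < U) on D(Z)={2,3,4,5} D(U)={1,2,4}: Z {2,3,4,5}->{2,3}; U {1,2,4}->{4}
Constraint 4 (U + Z = W) on D(U)={4} D(Z)={2,3} D(W)={1,3,4}: U {4}->{}; Z {2,3}->{}; W {1,3,4}->{}
So after all 4 constraints: D(Z) = {}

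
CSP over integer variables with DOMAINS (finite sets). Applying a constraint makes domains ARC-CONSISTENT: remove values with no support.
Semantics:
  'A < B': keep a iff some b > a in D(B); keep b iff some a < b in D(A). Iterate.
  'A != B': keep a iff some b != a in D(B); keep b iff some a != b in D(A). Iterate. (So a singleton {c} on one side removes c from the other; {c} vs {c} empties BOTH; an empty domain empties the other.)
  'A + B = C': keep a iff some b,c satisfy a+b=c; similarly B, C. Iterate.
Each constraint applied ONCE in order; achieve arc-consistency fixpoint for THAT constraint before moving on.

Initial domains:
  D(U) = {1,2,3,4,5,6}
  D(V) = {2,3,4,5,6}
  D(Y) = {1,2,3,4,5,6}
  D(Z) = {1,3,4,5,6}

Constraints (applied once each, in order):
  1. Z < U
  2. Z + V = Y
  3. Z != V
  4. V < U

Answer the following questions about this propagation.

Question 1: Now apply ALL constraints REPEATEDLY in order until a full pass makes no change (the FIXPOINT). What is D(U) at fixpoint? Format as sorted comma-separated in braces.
pass 0 (initial): D(U)={1,2,3,4,5,6}
pass 1: U {1,2,3,4,5,6}->{3,4,5,6}; V {2,3,4,5,6}->{2,3,4,5}; Y {1,2,3,4,5,6}->{3,4,5,6}; Z {1,3,4,5,6}->{1,3,4}
pass 2: no change
Fixpoint after 2 passes: D(U) = {3,4,5,6}

Answer: {3,4,5,6}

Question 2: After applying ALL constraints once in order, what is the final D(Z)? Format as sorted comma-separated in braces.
Answer: {1,3,4}

Derivation:
Constraint 1 (Z < U) on D(Z)={1,3,4,5,6} D(U)={1,2,3,4,5,6}: Z {1,3,4,5,6}->{1,3,4,5}; U {1,2,3,4,5,6}->{2,3,4,5,6}
Constraint 2 (Z + V = Y) on D(Z)={1,3,4,5} D(V)={2,3,4,5,6} D(Y)={1,2,3,4,5,6}: Z {1,3,4,5}->{1,3,4}; V {2,3,4,5,6}->{2,3,4,5}; Y {1,2,3,4,5,6}->{3,4,5,6}
Constraint 3 (Z != V) on D(Z)={1,3,4} D(V)={2,3,4,5}: no change
Constraint 4 (V < U) on D(V)={2,3,4,5} D(U)={2,3,4,5,6}: U {2,3,4,5,6}->{3,4,5,6}
So after all 4 constraints: D(Z) = {1,3,4}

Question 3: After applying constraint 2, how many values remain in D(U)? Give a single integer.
Constraint 1 (Z < U) on D(Z)={1,3,4,5,6} D(U)={1,2,3,4,5,6}: Z {1,3,4,5,6}->{1,3,4,5}; U {1,2,3,4,5,6}->{2,3,4,5,6}
Constraint 2 (Z + V = Y) on D(Z)={1,3,4,5} D(V)={2,3,4,5,6} D(Y)={1,2,3,4,5,6}: Z {1,3,4,5}->{1,3,4}; V {2,3,4,5,6}->{2,3,4,5}; Y {1,2,3,4,5,6}->{3,4,5,6}
So after constraint 2: D(U)={2,3,4,5,6}, size = 5

Answer: 5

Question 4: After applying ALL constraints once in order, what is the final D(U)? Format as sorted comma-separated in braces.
Constraint 1 (Z < U) on D(Z)={1,3,4,5,6} D(U)={1,2,3,4,5,6}: Z {1,3,4,5,6}->{1,3,4,5}; U {1,2,3,4,5,6}->{2,3,4,5,6}
Constraint 2 (Z + V = Y) on D(Z)={1,3,4,5} D(V)={2,3,4,5,6} D(Y)={1,2,3,4,5,6}: Z {1,3,4,5}->{1,3,4}; V {2,3,4,5,6}->{2,3,4,5}; Y {1,2,3,4,5,6}->{3,4,5,6}
Constraint 3 (Z != V) on D(Z)={1,3,4} D(V)={2,3,4,5}: no change
Constraint 4 (V < U) on D(V)={2,3,4,5} D(U)={2,3,4,5,6}: U {2,3,4,5,6}->{3,4,5,6}
So after all 4 constraints: D(U) = {3,4,5,6}

Answer: {3,4,5,6}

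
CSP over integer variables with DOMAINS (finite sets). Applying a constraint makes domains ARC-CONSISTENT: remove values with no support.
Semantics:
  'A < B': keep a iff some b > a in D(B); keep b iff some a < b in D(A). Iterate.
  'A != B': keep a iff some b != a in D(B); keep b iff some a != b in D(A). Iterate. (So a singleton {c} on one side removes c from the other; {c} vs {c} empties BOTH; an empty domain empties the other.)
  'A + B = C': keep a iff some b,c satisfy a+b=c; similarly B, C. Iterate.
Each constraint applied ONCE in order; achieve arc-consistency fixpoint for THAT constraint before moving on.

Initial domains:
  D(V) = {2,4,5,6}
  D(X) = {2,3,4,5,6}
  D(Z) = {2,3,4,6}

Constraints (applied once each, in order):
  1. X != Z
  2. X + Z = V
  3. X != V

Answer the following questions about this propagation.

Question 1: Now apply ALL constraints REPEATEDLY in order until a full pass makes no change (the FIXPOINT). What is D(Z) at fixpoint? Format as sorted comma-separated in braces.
pass 0 (initial): D(Z)={2,3,4,6}
pass 1: V {2,4,5,6}->{4,5,6}; X {2,3,4,5,6}->{2,3,4}; Z {2,3,4,6}->{2,3,4}
pass 2: no change
Fixpoint after 2 passes: D(Z) = {2,3,4}

Answer: {2,3,4}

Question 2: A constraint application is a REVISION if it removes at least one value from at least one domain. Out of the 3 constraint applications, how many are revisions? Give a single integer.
Answer: 1

Derivation:
Constraint 1 (X != Z) on D(X)={2,3,4,5,6} D(Z)={2,3,4,6}: no change => not a revision
Constraint 2 (X + Z = V) on D(X)={2,3,4,5,6} D(Z)={2,3,4,6} D(V)={2,4,5,6}: X {2,3,4,5,6}->{2,3,4}; Z {2,3,4,6}->{2,3,4}; V {2,4,5,6}->{4,5,6} => REVISION
Constraint 3 (X != V) on D(X)={2,3,4} D(V)={4,5,6}: no change => not a revision
Total revisions = 1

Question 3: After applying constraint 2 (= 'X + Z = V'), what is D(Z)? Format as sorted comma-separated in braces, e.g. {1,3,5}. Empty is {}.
Constraint 1 (X != Z) on D(X)={2,3,4,5,6} D(Z)={2,3,4,6}: no change
Constraint 2 (X + Z = V) on D(X)={2,3,4,5,6} D(Z)={2,3,4,6} D(V)={2,4,5,6}: X {2,3,4,5,6}->{2,3,4}; Z {2,3,4,6}->{2,3,4}; V {2,4,5,6}->{4,5,6}
So after constraint 2: D(Z) = {2,3,4}

Answer: {2,3,4}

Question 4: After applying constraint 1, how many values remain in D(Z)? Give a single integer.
Constraint 1 (X != Z) on D(X)={2,3,4,5,6} D(Z)={2,3,4,6}: no change
So after constraint 1: D(Z)={2,3,4,6}, size = 4

Answer: 4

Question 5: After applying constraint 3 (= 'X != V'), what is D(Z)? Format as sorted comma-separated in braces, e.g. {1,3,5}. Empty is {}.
Constraint 1 (X != Z) on D(X)={2,3,4,5,6} D(Z)={2,3,4,6}: no change
Constraint 2 (X + Z = V) on D(X)={2,3,4,5,6} D(Z)={2,3,4,6} D(V)={2,4,5,6}: X {2,3,4,5,6}->{2,3,4}; Z {2,3,4,6}->{2,3,4}; V {2,4,5,6}->{4,5,6}
Constraint 3 (X != V) on D(X)={2,3,4} D(V)={4,5,6}: no change
So after constraint 3: D(Z) = {2,3,4}

Answer: {2,3,4}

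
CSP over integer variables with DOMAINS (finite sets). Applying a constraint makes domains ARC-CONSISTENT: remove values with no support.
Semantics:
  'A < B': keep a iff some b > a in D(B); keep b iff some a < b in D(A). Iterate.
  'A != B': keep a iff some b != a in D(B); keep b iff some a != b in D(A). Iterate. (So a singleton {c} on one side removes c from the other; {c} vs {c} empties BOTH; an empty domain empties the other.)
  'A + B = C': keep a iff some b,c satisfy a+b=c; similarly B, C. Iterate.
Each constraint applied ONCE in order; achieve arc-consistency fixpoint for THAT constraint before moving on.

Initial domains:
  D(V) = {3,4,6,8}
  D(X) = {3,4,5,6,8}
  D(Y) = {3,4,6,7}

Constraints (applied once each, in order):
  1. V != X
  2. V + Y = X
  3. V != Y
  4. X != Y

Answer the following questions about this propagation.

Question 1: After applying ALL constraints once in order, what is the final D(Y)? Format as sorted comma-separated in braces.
Constraint 1 (V != X) on D(V)={3,4,6,8} D(X)={3,4,5,6,8}: no change
Constraint 2 (V + Y = X) on D(V)={3,4,6,8} D(Y)={3,4,6,7} D(X)={3,4,5,6,8}: V {3,4,6,8}->{3,4}; Y {3,4,6,7}->{3,4}; X {3,4,5,6,8}->{6,8}
Constraint 3 (V != Y) on D(V)={3,4} D(Y)={3,4}: no change
Constraint 4 (X != Y) on D(X)={6,8} D(Y)={3,4}: no change
So after all 4 constraints: D(Y) = {3,4}

Answer: {3,4}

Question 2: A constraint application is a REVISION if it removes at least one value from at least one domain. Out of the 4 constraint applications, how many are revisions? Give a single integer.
Constraint 1 (V != X) on D(V)={3,4,6,8} D(X)={3,4,5,6,8}: no change => not a revision
Constraint 2 (V + Y = X) on D(V)={3,4,6,8} D(Y)={3,4,6,7} D(X)={3,4,5,6,8}: V {3,4,6,8}->{3,4}; Y {3,4,6,7}->{3,4}; X {3,4,5,6,8}->{6,8} => REVISION
Constraint 3 (V != Y) on D(V)={3,4} D(Y)={3,4}: no change => not a revision
Constraint 4 (X != Y) on D(X)={6,8} D(Y)={3,4}: no change => not a revision
Total revisions = 1

Answer: 1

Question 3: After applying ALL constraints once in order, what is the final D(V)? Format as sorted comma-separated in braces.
Constraint 1 (V != X) on D(V)={3,4,6,8} D(X)={3,4,5,6,8}: no change
Constraint 2 (V + Y = X) on D(V)={3,4,6,8} D(Y)={3,4,6,7} D(X)={3,4,5,6,8}: V {3,4,6,8}->{3,4}; Y {3,4,6,7}->{3,4}; X {3,4,5,6,8}->{6,8}
Constraint 3 (V != Y) on D(V)={3,4} D(Y)={3,4}: no change
Constraint 4 (X != Y) on D(X)={6,8} D(Y)={3,4}: no change
So after all 4 constraints: D(V) = {3,4}

Answer: {3,4}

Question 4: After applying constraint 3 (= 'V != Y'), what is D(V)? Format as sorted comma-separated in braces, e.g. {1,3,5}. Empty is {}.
Constraint 1 (V != X) on D(V)={3,4,6,8} D(X)={3,4,5,6,8}: no change
Constraint 2 (V + Y = X) on D(V)={3,4,6,8} D(Y)={3,4,6,7} D(X)={3,4,5,6,8}: V {3,4,6,8}->{3,4}; Y {3,4,6,7}->{3,4}; X {3,4,5,6,8}->{6,8}
Constraint 3 (V != Y) on D(V)={3,4} D(Y)={3,4}: no change
So after constraint 3: D(V) = {3,4}

Answer: {3,4}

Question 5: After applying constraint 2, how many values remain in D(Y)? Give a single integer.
Constraint 1 (V != X) on D(V)={3,4,6,8} D(X)={3,4,5,6,8}: no change
Constraint 2 (V + Y = X) on D(V)={3,4,6,8} D(Y)={3,4,6,7} D(X)={3,4,5,6,8}: V {3,4,6,8}->{3,4}; Y {3,4,6,7}->{3,4}; X {3,4,5,6,8}->{6,8}
So after constraint 2: D(Y)={3,4}, size = 2

Answer: 2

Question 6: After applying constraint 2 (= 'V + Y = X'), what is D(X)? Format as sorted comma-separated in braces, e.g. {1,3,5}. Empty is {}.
Constraint 1 (V != X) on D(V)={3,4,6,8} D(X)={3,4,5,6,8}: no change
Constraint 2 (V + Y = X) on D(V)={3,4,6,8} D(Y)={3,4,6,7} D(X)={3,4,5,6,8}: V {3,4,6,8}->{3,4}; Y {3,4,6,7}->{3,4}; X {3,4,5,6,8}->{6,8}
So after constraint 2: D(X) = {6,8}

Answer: {6,8}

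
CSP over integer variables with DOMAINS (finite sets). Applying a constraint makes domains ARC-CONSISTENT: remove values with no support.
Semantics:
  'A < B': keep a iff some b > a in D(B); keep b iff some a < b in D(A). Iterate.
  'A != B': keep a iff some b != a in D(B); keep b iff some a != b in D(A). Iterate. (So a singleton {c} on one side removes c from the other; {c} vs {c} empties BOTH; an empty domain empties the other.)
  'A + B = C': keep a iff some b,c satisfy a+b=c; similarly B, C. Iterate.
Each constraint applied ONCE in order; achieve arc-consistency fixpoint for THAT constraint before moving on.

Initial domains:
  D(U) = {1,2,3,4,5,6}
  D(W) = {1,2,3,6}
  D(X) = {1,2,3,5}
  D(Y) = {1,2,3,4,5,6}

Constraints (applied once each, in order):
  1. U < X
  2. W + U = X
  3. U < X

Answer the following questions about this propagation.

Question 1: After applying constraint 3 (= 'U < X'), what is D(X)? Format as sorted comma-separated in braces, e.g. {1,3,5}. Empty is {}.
Answer: {2,3,5}

Derivation:
Constraint 1 (U < X) on D(U)={1,2,3,4,5,6} D(X)={1,2,3,5}: U {1,2,3,4,5,6}->{1,2,3,4}; X {1,2,3,5}->{2,3,5}
Constraint 2 (W + U = X) on D(W)={1,2,3,6} D(U)={1,2,3,4} D(X)={2,3,5}: W {1,2,3,6}->{1,2,3}
Constraint 3 (U < X) on D(U)={1,2,3,4} D(X)={2,3,5}: no change
So after constraint 3: D(X) = {2,3,5}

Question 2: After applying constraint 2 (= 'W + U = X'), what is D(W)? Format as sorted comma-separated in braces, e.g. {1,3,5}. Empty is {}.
Constraint 1 (U < X) on D(U)={1,2,3,4,5,6} D(X)={1,2,3,5}: U {1,2,3,4,5,6}->{1,2,3,4}; X {1,2,3,5}->{2,3,5}
Constraint 2 (W + U = X) on D(W)={1,2,3,6} D(U)={1,2,3,4} D(X)={2,3,5}: W {1,2,3,6}->{1,2,3}
So after constraint 2: D(W) = {1,2,3}

Answer: {1,2,3}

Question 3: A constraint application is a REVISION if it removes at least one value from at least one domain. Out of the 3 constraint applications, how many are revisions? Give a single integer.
Answer: 2

Derivation:
Constraint 1 (U < X) on D(U)={1,2,3,4,5,6} D(X)={1,2,3,5}: U {1,2,3,4,5,6}->{1,2,3,4}; X {1,2,3,5}->{2,3,5} => REVISION
Constraint 2 (W + U = X) on D(W)={1,2,3,6} D(U)={1,2,3,4} D(X)={2,3,5}: W {1,2,3,6}->{1,2,3} => REVISION
Constraint 3 (U < X) on D(U)={1,2,3,4} D(X)={2,3,5}: no change => not a revision
Total revisions = 2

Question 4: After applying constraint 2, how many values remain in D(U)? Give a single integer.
Constraint 1 (U < X) on D(U)={1,2,3,4,5,6} D(X)={1,2,3,5}: U {1,2,3,4,5,6}->{1,2,3,4}; X {1,2,3,5}->{2,3,5}
Constraint 2 (W + U = X) on D(W)={1,2,3,6} D(U)={1,2,3,4} D(X)={2,3,5}: W {1,2,3,6}->{1,2,3}
So after constraint 2: D(U)={1,2,3,4}, size = 4

Answer: 4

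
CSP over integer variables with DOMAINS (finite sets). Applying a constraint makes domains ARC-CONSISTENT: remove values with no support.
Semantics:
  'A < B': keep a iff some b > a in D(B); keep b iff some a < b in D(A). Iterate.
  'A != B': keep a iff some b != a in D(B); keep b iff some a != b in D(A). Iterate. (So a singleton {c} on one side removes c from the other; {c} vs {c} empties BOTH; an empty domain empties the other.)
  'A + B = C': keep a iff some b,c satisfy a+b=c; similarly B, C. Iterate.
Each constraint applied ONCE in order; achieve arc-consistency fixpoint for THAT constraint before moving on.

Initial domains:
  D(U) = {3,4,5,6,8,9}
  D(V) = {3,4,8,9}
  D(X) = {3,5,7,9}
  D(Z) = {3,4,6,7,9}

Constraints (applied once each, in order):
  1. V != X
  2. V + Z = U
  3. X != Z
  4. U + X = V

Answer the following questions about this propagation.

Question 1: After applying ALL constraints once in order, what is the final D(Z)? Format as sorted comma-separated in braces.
Constraint 1 (V != X) on D(V)={3,4,8,9} D(X)={3,5,7,9}: no change
Constraint 2 (V + Z = U) on D(V)={3,4,8,9} D(Z)={3,4,6,7,9} D(U)={3,4,5,6,8,9}: V {3,4,8,9}->{3,4}; Z {3,4,6,7,9}->{3,4,6}; U {3,4,5,6,8,9}->{6,8,9}
Constraint 3 (X != Z) on D(X)={3,5,7,9} D(Z)={3,4,6}: no change
Constraint 4 (U + X = V) on D(U)={6,8,9} D(X)={3,5,7,9} D(V)={3,4}: U {6,8,9}->{}; X {3,5,7,9}->{}; V {3,4}->{}
So after all 4 constraints: D(Z) = {3,4,6}

Answer: {3,4,6}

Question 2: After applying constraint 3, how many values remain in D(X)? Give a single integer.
Constraint 1 (V != X) on D(V)={3,4,8,9} D(X)={3,5,7,9}: no change
Constraint 2 (V + Z = U) on D(V)={3,4,8,9} D(Z)={3,4,6,7,9} D(U)={3,4,5,6,8,9}: V {3,4,8,9}->{3,4}; Z {3,4,6,7,9}->{3,4,6}; U {3,4,5,6,8,9}->{6,8,9}
Constraint 3 (X != Z) on D(X)={3,5,7,9} D(Z)={3,4,6}: no change
So after constraint 3: D(X)={3,5,7,9}, size = 4

Answer: 4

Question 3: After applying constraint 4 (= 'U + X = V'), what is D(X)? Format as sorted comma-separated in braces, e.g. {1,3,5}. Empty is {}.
Answer: {}

Derivation:
Constraint 1 (V != X) on D(V)={3,4,8,9} D(X)={3,5,7,9}: no change
Constraint 2 (V + Z = U) on D(V)={3,4,8,9} D(Z)={3,4,6,7,9} D(U)={3,4,5,6,8,9}: V {3,4,8,9}->{3,4}; Z {3,4,6,7,9}->{3,4,6}; U {3,4,5,6,8,9}->{6,8,9}
Constraint 3 (X != Z) on D(X)={3,5,7,9} D(Z)={3,4,6}: no change
Constraint 4 (U + X = V) on D(U)={6,8,9} D(X)={3,5,7,9} D(V)={3,4}: U {6,8,9}->{}; X {3,5,7,9}->{}; V {3,4}->{}
So after constraint 4: D(X) = {}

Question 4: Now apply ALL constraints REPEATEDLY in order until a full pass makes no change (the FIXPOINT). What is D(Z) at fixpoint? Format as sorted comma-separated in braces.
pass 0 (initial): D(Z)={3,4,6,7,9}
pass 1: U {3,4,5,6,8,9}->{}; V {3,4,8,9}->{}; X {3,5,7,9}->{}; Z {3,4,6,7,9}->{3,4,6}
pass 2: Z {3,4,6}->{}
pass 3: no change
Fixpoint after 3 passes: D(Z) = {}

Answer: {}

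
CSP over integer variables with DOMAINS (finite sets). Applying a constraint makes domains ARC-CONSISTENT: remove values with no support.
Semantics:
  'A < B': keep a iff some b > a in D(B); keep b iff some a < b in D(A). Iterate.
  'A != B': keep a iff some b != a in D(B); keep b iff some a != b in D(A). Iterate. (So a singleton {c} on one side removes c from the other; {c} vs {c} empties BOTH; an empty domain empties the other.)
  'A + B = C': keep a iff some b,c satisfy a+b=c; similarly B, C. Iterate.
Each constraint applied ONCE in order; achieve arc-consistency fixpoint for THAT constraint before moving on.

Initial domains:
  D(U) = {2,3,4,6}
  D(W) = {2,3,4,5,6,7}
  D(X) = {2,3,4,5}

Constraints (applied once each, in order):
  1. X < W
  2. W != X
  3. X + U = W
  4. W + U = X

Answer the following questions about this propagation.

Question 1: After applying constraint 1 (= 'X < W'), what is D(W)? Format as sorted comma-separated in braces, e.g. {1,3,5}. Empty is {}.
Constraint 1 (X < W) on D(X)={2,3,4,5} D(W)={2,3,4,5,6,7}: W {2,3,4,5,6,7}->{3,4,5,6,7}
So after constraint 1: D(W) = {3,4,5,6,7}

Answer: {3,4,5,6,7}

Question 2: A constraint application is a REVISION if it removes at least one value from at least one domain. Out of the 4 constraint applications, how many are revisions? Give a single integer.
Constraint 1 (X < W) on D(X)={2,3,4,5} D(W)={2,3,4,5,6,7}: W {2,3,4,5,6,7}->{3,4,5,6,7} => REVISION
Constraint 2 (W != X) on D(W)={3,4,5,6,7} D(X)={2,3,4,5}: no change => not a revision
Constraint 3 (X + U = W) on D(X)={2,3,4,5} D(U)={2,3,4,6} D(W)={3,4,5,6,7}: U {2,3,4,6}->{2,3,4}; W {3,4,5,6,7}->{4,5,6,7} => REVISION
Constraint 4 (W + U = X) on D(W)={4,5,6,7} D(U)={2,3,4} D(X)={2,3,4,5}: W {4,5,6,7}->{}; U {2,3,4}->{}; X {2,3,4,5}->{} => REVISION
Total revisions = 3

Answer: 3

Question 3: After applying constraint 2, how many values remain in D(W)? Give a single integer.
Constraint 1 (X < W) on D(X)={2,3,4,5} D(W)={2,3,4,5,6,7}: W {2,3,4,5,6,7}->{3,4,5,6,7}
Constraint 2 (W != X) on D(W)={3,4,5,6,7} D(X)={2,3,4,5}: no change
So after constraint 2: D(W)={3,4,5,6,7}, size = 5

Answer: 5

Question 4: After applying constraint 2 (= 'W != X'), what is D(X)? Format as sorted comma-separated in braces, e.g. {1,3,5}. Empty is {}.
Constraint 1 (X < W) on D(X)={2,3,4,5} D(W)={2,3,4,5,6,7}: W {2,3,4,5,6,7}->{3,4,5,6,7}
Constraint 2 (W != X) on D(W)={3,4,5,6,7} D(X)={2,3,4,5}: no change
So after constraint 2: D(X) = {2,3,4,5}

Answer: {2,3,4,5}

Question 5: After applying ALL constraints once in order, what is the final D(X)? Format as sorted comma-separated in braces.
Constraint 1 (X < W) on D(X)={2,3,4,5} D(W)={2,3,4,5,6,7}: W {2,3,4,5,6,7}->{3,4,5,6,7}
Constraint 2 (W != X) on D(W)={3,4,5,6,7} D(X)={2,3,4,5}: no change
Constraint 3 (X + U = W) on D(X)={2,3,4,5} D(U)={2,3,4,6} D(W)={3,4,5,6,7}: U {2,3,4,6}->{2,3,4}; W {3,4,5,6,7}->{4,5,6,7}
Constraint 4 (W + U = X) on D(W)={4,5,6,7} D(U)={2,3,4} D(X)={2,3,4,5}: W {4,5,6,7}->{}; U {2,3,4}->{}; X {2,3,4,5}->{}
So after all 4 constraints: D(X) = {}

Answer: {}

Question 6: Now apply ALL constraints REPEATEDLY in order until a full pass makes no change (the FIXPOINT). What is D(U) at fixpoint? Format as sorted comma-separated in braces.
pass 0 (initial): D(U)={2,3,4,6}
pass 1: U {2,3,4,6}->{}; W {2,3,4,5,6,7}->{}; X {2,3,4,5}->{}
pass 2: no change
Fixpoint after 2 passes: D(U) = {}

Answer: {}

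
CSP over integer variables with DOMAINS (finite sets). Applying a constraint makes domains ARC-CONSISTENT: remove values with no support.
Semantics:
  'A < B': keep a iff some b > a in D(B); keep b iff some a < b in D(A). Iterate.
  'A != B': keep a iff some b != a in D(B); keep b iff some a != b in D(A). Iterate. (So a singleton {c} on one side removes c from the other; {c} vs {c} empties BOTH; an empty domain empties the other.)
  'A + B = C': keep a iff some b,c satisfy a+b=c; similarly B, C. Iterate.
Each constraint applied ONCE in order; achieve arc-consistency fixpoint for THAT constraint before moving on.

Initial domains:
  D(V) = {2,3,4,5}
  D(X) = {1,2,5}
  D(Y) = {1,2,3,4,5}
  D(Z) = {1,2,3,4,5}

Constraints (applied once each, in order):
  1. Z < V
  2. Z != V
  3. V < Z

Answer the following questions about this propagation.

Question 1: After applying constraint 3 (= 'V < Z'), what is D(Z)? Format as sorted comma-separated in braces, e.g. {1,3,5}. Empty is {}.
Constraint 1 (Z < V) on D(Z)={1,2,3,4,5} D(V)={2,3,4,5}: Z {1,2,3,4,5}->{1,2,3,4}
Constraint 2 (Z != V) on D(Z)={1,2,3,4} D(V)={2,3,4,5}: no change
Constraint 3 (V < Z) on D(V)={2,3,4,5} D(Z)={1,2,3,4}: V {2,3,4,5}->{2,3}; Z {1,2,3,4}->{3,4}
So after constraint 3: D(Z) = {3,4}

Answer: {3,4}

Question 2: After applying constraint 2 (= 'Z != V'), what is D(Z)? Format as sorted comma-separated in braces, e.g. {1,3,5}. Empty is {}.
Constraint 1 (Z < V) on D(Z)={1,2,3,4,5} D(V)={2,3,4,5}: Z {1,2,3,4,5}->{1,2,3,4}
Constraint 2 (Z != V) on D(Z)={1,2,3,4} D(V)={2,3,4,5}: no change
So after constraint 2: D(Z) = {1,2,3,4}

Answer: {1,2,3,4}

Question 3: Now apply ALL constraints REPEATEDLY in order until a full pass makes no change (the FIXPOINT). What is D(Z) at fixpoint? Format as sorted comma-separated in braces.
pass 0 (initial): D(Z)={1,2,3,4,5}
pass 1: V {2,3,4,5}->{2,3}; Z {1,2,3,4,5}->{3,4}
pass 2: V {2,3}->{}; Z {3,4}->{}
pass 3: no change
Fixpoint after 3 passes: D(Z) = {}

Answer: {}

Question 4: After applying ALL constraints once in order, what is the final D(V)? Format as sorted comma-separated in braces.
Answer: {2,3}

Derivation:
Constraint 1 (Z < V) on D(Z)={1,2,3,4,5} D(V)={2,3,4,5}: Z {1,2,3,4,5}->{1,2,3,4}
Constraint 2 (Z != V) on D(Z)={1,2,3,4} D(V)={2,3,4,5}: no change
Constraint 3 (V < Z) on D(V)={2,3,4,5} D(Z)={1,2,3,4}: V {2,3,4,5}->{2,3}; Z {1,2,3,4}->{3,4}
So after all 3 constraints: D(V) = {2,3}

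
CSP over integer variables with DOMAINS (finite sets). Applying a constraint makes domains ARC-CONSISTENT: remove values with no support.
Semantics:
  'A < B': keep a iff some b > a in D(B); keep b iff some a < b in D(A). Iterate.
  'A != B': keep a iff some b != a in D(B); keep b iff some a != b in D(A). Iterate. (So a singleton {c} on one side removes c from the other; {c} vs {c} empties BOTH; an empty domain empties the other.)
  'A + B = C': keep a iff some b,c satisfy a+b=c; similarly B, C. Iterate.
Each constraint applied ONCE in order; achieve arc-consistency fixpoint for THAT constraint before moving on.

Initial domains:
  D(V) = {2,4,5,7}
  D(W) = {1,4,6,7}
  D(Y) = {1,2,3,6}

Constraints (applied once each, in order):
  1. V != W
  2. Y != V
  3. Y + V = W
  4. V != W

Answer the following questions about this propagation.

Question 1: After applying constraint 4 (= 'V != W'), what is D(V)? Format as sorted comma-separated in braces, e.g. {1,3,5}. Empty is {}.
Answer: {2,4,5}

Derivation:
Constraint 1 (V != W) on D(V)={2,4,5,7} D(W)={1,4,6,7}: no change
Constraint 2 (Y != V) on D(Y)={1,2,3,6} D(V)={2,4,5,7}: no change
Constraint 3 (Y + V = W) on D(Y)={1,2,3,6} D(V)={2,4,5,7} D(W)={1,4,6,7}: Y {1,2,3,6}->{1,2,3}; V {2,4,5,7}->{2,4,5}; W {1,4,6,7}->{4,6,7}
Constraint 4 (V != W) on D(V)={2,4,5} D(W)={4,6,7}: no change
So after constraint 4: D(V) = {2,4,5}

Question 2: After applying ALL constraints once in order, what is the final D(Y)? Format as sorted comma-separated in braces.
Constraint 1 (V != W) on D(V)={2,4,5,7} D(W)={1,4,6,7}: no change
Constraint 2 (Y != V) on D(Y)={1,2,3,6} D(V)={2,4,5,7}: no change
Constraint 3 (Y + V = W) on D(Y)={1,2,3,6} D(V)={2,4,5,7} D(W)={1,4,6,7}: Y {1,2,3,6}->{1,2,3}; V {2,4,5,7}->{2,4,5}; W {1,4,6,7}->{4,6,7}
Constraint 4 (V != W) on D(V)={2,4,5} D(W)={4,6,7}: no change
So after all 4 constraints: D(Y) = {1,2,3}

Answer: {1,2,3}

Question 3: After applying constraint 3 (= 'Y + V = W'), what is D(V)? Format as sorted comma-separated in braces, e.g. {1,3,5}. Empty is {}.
Constraint 1 (V != W) on D(V)={2,4,5,7} D(W)={1,4,6,7}: no change
Constraint 2 (Y != V) on D(Y)={1,2,3,6} D(V)={2,4,5,7}: no change
Constraint 3 (Y + V = W) on D(Y)={1,2,3,6} D(V)={2,4,5,7} D(W)={1,4,6,7}: Y {1,2,3,6}->{1,2,3}; V {2,4,5,7}->{2,4,5}; W {1,4,6,7}->{4,6,7}
So after constraint 3: D(V) = {2,4,5}

Answer: {2,4,5}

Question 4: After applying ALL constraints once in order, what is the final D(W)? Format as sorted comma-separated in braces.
Constraint 1 (V != W) on D(V)={2,4,5,7} D(W)={1,4,6,7}: no change
Constraint 2 (Y != V) on D(Y)={1,2,3,6} D(V)={2,4,5,7}: no change
Constraint 3 (Y + V = W) on D(Y)={1,2,3,6} D(V)={2,4,5,7} D(W)={1,4,6,7}: Y {1,2,3,6}->{1,2,3}; V {2,4,5,7}->{2,4,5}; W {1,4,6,7}->{4,6,7}
Constraint 4 (V != W) on D(V)={2,4,5} D(W)={4,6,7}: no change
So after all 4 constraints: D(W) = {4,6,7}

Answer: {4,6,7}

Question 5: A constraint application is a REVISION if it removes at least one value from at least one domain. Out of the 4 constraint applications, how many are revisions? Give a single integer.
Answer: 1

Derivation:
Constraint 1 (V != W) on D(V)={2,4,5,7} D(W)={1,4,6,7}: no change => not a revision
Constraint 2 (Y != V) on D(Y)={1,2,3,6} D(V)={2,4,5,7}: no change => not a revision
Constraint 3 (Y + V = W) on D(Y)={1,2,3,6} D(V)={2,4,5,7} D(W)={1,4,6,7}: Y {1,2,3,6}->{1,2,3}; V {2,4,5,7}->{2,4,5}; W {1,4,6,7}->{4,6,7} => REVISION
Constraint 4 (V != W) on D(V)={2,4,5} D(W)={4,6,7}: no change => not a revision
Total revisions = 1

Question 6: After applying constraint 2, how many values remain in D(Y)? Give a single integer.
Constraint 1 (V != W) on D(V)={2,4,5,7} D(W)={1,4,6,7}: no change
Constraint 2 (Y != V) on D(Y)={1,2,3,6} D(V)={2,4,5,7}: no change
So after constraint 2: D(Y)={1,2,3,6}, size = 4

Answer: 4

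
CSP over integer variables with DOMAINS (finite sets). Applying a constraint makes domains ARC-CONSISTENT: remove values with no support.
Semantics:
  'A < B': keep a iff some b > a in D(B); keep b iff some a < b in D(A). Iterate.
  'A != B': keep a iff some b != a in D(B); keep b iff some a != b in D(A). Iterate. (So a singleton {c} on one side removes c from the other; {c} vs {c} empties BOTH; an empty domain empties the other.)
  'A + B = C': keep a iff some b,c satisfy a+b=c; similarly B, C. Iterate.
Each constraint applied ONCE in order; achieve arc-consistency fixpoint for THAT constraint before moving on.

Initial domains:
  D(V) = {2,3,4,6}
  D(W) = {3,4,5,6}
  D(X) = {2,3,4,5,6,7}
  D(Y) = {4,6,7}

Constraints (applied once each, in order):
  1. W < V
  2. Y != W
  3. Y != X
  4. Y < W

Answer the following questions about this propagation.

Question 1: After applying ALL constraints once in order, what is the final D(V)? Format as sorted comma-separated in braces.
Constraint 1 (W < V) on D(W)={3,4,5,6} D(V)={2,3,4,6}: W {3,4,5,6}->{3,4,5}; V {2,3,4,6}->{4,6}
Constraint 2 (Y != W) on D(Y)={4,6,7} D(W)={3,4,5}: no change
Constraint 3 (Y != X) on D(Y)={4,6,7} D(X)={2,3,4,5,6,7}: no change
Constraint 4 (Y < W) on D(Y)={4,6,7} D(W)={3,4,5}: Y {4,6,7}->{4}; W {3,4,5}->{5}
So after all 4 constraints: D(V) = {4,6}

Answer: {4,6}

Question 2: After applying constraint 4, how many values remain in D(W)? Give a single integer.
Answer: 1

Derivation:
Constraint 1 (W < V) on D(W)={3,4,5,6} D(V)={2,3,4,6}: W {3,4,5,6}->{3,4,5}; V {2,3,4,6}->{4,6}
Constraint 2 (Y != W) on D(Y)={4,6,7} D(W)={3,4,5}: no change
Constraint 3 (Y != X) on D(Y)={4,6,7} D(X)={2,3,4,5,6,7}: no change
Constraint 4 (Y < W) on D(Y)={4,6,7} D(W)={3,4,5}: Y {4,6,7}->{4}; W {3,4,5}->{5}
So after constraint 4: D(W)={5}, size = 1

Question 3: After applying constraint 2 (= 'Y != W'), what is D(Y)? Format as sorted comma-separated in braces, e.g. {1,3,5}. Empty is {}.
Answer: {4,6,7}

Derivation:
Constraint 1 (W < V) on D(W)={3,4,5,6} D(V)={2,3,4,6}: W {3,4,5,6}->{3,4,5}; V {2,3,4,6}->{4,6}
Constraint 2 (Y != W) on D(Y)={4,6,7} D(W)={3,4,5}: no change
So after constraint 2: D(Y) = {4,6,7}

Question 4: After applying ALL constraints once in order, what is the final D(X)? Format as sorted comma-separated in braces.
Constraint 1 (W < V) on D(W)={3,4,5,6} D(V)={2,3,4,6}: W {3,4,5,6}->{3,4,5}; V {2,3,4,6}->{4,6}
Constraint 2 (Y != W) on D(Y)={4,6,7} D(W)={3,4,5}: no change
Constraint 3 (Y != X) on D(Y)={4,6,7} D(X)={2,3,4,5,6,7}: no change
Constraint 4 (Y < W) on D(Y)={4,6,7} D(W)={3,4,5}: Y {4,6,7}->{4}; W {3,4,5}->{5}
So after all 4 constraints: D(X) = {2,3,4,5,6,7}

Answer: {2,3,4,5,6,7}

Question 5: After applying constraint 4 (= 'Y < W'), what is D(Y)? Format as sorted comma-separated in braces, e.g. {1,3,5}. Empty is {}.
Answer: {4}

Derivation:
Constraint 1 (W < V) on D(W)={3,4,5,6} D(V)={2,3,4,6}: W {3,4,5,6}->{3,4,5}; V {2,3,4,6}->{4,6}
Constraint 2 (Y != W) on D(Y)={4,6,7} D(W)={3,4,5}: no change
Constraint 3 (Y != X) on D(Y)={4,6,7} D(X)={2,3,4,5,6,7}: no change
Constraint 4 (Y < W) on D(Y)={4,6,7} D(W)={3,4,5}: Y {4,6,7}->{4}; W {3,4,5}->{5}
So after constraint 4: D(Y) = {4}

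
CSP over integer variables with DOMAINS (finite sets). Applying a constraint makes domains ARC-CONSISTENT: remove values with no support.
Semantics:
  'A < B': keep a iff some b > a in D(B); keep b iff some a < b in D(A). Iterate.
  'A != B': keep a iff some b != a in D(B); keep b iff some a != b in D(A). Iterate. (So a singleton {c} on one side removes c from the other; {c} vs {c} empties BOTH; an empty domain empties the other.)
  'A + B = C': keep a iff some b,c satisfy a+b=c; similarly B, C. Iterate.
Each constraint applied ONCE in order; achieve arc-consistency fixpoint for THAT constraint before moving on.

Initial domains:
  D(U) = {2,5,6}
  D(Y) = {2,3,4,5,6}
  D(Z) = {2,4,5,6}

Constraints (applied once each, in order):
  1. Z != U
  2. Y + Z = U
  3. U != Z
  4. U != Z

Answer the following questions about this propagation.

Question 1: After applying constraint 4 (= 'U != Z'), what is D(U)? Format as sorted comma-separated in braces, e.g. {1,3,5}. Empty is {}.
Constraint 1 (Z != U) on D(Z)={2,4,5,6} D(U)={2,5,6}: no change
Constraint 2 (Y + Z = U) on D(Y)={2,3,4,5,6} D(Z)={2,4,5,6} D(U)={2,5,6}: Y {2,3,4,5,6}->{2,3,4}; Z {2,4,5,6}->{2,4}; U {2,5,6}->{5,6}
Constraint 3 (U != Z) on D(U)={5,6} D(Z)={2,4}: no change
Constraint 4 (U != Z) on D(U)={5,6} D(Z)={2,4}: no change
So after constraint 4: D(U) = {5,6}

Answer: {5,6}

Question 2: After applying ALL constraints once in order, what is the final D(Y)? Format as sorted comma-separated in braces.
Constraint 1 (Z != U) on D(Z)={2,4,5,6} D(U)={2,5,6}: no change
Constraint 2 (Y + Z = U) on D(Y)={2,3,4,5,6} D(Z)={2,4,5,6} D(U)={2,5,6}: Y {2,3,4,5,6}->{2,3,4}; Z {2,4,5,6}->{2,4}; U {2,5,6}->{5,6}
Constraint 3 (U != Z) on D(U)={5,6} D(Z)={2,4}: no change
Constraint 4 (U != Z) on D(U)={5,6} D(Z)={2,4}: no change
So after all 4 constraints: D(Y) = {2,3,4}

Answer: {2,3,4}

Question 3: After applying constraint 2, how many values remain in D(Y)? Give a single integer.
Answer: 3

Derivation:
Constraint 1 (Z != U) on D(Z)={2,4,5,6} D(U)={2,5,6}: no change
Constraint 2 (Y + Z = U) on D(Y)={2,3,4,5,6} D(Z)={2,4,5,6} D(U)={2,5,6}: Y {2,3,4,5,6}->{2,3,4}; Z {2,4,5,6}->{2,4}; U {2,5,6}->{5,6}
So after constraint 2: D(Y)={2,3,4}, size = 3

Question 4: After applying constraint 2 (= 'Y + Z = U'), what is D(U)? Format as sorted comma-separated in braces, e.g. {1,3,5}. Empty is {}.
Answer: {5,6}

Derivation:
Constraint 1 (Z != U) on D(Z)={2,4,5,6} D(U)={2,5,6}: no change
Constraint 2 (Y + Z = U) on D(Y)={2,3,4,5,6} D(Z)={2,4,5,6} D(U)={2,5,6}: Y {2,3,4,5,6}->{2,3,4}; Z {2,4,5,6}->{2,4}; U {2,5,6}->{5,6}
So after constraint 2: D(U) = {5,6}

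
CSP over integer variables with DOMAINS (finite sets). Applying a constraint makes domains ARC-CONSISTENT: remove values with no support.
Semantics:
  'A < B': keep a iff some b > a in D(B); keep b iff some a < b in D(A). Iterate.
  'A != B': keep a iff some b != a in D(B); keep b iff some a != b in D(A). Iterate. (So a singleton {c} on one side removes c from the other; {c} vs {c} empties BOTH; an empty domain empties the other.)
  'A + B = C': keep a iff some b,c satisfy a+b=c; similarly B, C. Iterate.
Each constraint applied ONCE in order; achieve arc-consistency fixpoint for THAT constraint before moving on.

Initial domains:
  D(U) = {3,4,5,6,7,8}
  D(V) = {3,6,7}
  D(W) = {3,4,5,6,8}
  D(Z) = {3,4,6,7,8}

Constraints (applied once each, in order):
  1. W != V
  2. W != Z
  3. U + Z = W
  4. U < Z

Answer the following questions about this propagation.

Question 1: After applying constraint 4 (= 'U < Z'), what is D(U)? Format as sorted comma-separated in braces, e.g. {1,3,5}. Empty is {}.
Answer: {3}

Derivation:
Constraint 1 (W != V) on D(W)={3,4,5,6,8} D(V)={3,6,7}: no change
Constraint 2 (W != Z) on D(W)={3,4,5,6,8} D(Z)={3,4,6,7,8}: no change
Constraint 3 (U + Z = W) on D(U)={3,4,5,6,7,8} D(Z)={3,4,6,7,8} D(W)={3,4,5,6,8}: U {3,4,5,6,7,8}->{3,4,5}; Z {3,4,6,7,8}->{3,4}; W {3,4,5,6,8}->{6,8}
Constraint 4 (U < Z) on D(U)={3,4,5} D(Z)={3,4}: U {3,4,5}->{3}; Z {3,4}->{4}
So after constraint 4: D(U) = {3}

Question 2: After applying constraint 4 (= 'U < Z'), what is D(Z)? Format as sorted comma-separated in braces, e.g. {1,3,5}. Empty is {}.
Constraint 1 (W != V) on D(W)={3,4,5,6,8} D(V)={3,6,7}: no change
Constraint 2 (W != Z) on D(W)={3,4,5,6,8} D(Z)={3,4,6,7,8}: no change
Constraint 3 (U + Z = W) on D(U)={3,4,5,6,7,8} D(Z)={3,4,6,7,8} D(W)={3,4,5,6,8}: U {3,4,5,6,7,8}->{3,4,5}; Z {3,4,6,7,8}->{3,4}; W {3,4,5,6,8}->{6,8}
Constraint 4 (U < Z) on D(U)={3,4,5} D(Z)={3,4}: U {3,4,5}->{3}; Z {3,4}->{4}
So after constraint 4: D(Z) = {4}

Answer: {4}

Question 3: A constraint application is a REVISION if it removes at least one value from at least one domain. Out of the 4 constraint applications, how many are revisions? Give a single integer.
Constraint 1 (W != V) on D(W)={3,4,5,6,8} D(V)={3,6,7}: no change => not a revision
Constraint 2 (W != Z) on D(W)={3,4,5,6,8} D(Z)={3,4,6,7,8}: no change => not a revision
Constraint 3 (U + Z = W) on D(U)={3,4,5,6,7,8} D(Z)={3,4,6,7,8} D(W)={3,4,5,6,8}: U {3,4,5,6,7,8}->{3,4,5}; Z {3,4,6,7,8}->{3,4}; W {3,4,5,6,8}->{6,8} => REVISION
Constraint 4 (U < Z) on D(U)={3,4,5} D(Z)={3,4}: U {3,4,5}->{3}; Z {3,4}->{4} => REVISION
Total revisions = 2

Answer: 2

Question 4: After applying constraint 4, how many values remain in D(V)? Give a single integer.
Constraint 1 (W != V) on D(W)={3,4,5,6,8} D(V)={3,6,7}: no change
Constraint 2 (W != Z) on D(W)={3,4,5,6,8} D(Z)={3,4,6,7,8}: no change
Constraint 3 (U + Z = W) on D(U)={3,4,5,6,7,8} D(Z)={3,4,6,7,8} D(W)={3,4,5,6,8}: U {3,4,5,6,7,8}->{3,4,5}; Z {3,4,6,7,8}->{3,4}; W {3,4,5,6,8}->{6,8}
Constraint 4 (U < Z) on D(U)={3,4,5} D(Z)={3,4}: U {3,4,5}->{3}; Z {3,4}->{4}
So after constraint 4: D(V)={3,6,7}, size = 3

Answer: 3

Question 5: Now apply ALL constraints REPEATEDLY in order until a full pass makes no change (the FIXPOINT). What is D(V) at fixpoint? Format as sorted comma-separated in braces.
pass 0 (initial): D(V)={3,6,7}
pass 1: U {3,4,5,6,7,8}->{3}; W {3,4,5,6,8}->{6,8}; Z {3,4,6,7,8}->{4}
pass 2: U {3}->{}; W {6,8}->{}; Z {4}->{}
pass 3: V {3,6,7}->{}
pass 4: no change
Fixpoint after 4 passes: D(V) = {}

Answer: {}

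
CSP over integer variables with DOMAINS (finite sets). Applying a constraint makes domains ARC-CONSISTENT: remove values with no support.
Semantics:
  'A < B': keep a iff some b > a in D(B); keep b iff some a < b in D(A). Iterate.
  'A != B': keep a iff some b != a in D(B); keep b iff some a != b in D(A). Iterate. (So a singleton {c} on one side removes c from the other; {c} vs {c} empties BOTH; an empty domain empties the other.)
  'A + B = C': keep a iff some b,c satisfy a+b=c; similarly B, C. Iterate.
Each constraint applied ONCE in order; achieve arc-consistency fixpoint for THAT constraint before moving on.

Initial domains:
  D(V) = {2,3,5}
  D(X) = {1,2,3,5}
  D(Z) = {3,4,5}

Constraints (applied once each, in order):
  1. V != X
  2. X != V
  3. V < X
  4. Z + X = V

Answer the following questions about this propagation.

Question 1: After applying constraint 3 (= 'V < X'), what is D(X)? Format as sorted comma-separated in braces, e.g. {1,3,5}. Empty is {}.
Constraint 1 (V != X) on D(V)={2,3,5} D(X)={1,2,3,5}: no change
Constraint 2 (X != V) on D(X)={1,2,3,5} D(V)={2,3,5}: no change
Constraint 3 (V < X) on D(V)={2,3,5} D(X)={1,2,3,5}: V {2,3,5}->{2,3}; X {1,2,3,5}->{3,5}
So after constraint 3: D(X) = {3,5}

Answer: {3,5}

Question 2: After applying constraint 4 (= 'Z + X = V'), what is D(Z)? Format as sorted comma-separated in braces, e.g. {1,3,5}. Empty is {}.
Constraint 1 (V != X) on D(V)={2,3,5} D(X)={1,2,3,5}: no change
Constraint 2 (X != V) on D(X)={1,2,3,5} D(V)={2,3,5}: no change
Constraint 3 (V < X) on D(V)={2,3,5} D(X)={1,2,3,5}: V {2,3,5}->{2,3}; X {1,2,3,5}->{3,5}
Constraint 4 (Z + X = V) on D(Z)={3,4,5} D(X)={3,5} D(V)={2,3}: Z {3,4,5}->{}; X {3,5}->{}; V {2,3}->{}
So after constraint 4: D(Z) = {}

Answer: {}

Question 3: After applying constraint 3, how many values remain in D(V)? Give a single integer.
Answer: 2

Derivation:
Constraint 1 (V != X) on D(V)={2,3,5} D(X)={1,2,3,5}: no change
Constraint 2 (X != V) on D(X)={1,2,3,5} D(V)={2,3,5}: no change
Constraint 3 (V < X) on D(V)={2,3,5} D(X)={1,2,3,5}: V {2,3,5}->{2,3}; X {1,2,3,5}->{3,5}
So after constraint 3: D(V)={2,3}, size = 2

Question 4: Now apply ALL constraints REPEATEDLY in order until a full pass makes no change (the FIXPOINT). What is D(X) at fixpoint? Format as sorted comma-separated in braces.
pass 0 (initial): D(X)={1,2,3,5}
pass 1: V {2,3,5}->{}; X {1,2,3,5}->{}; Z {3,4,5}->{}
pass 2: no change
Fixpoint after 2 passes: D(X) = {}

Answer: {}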